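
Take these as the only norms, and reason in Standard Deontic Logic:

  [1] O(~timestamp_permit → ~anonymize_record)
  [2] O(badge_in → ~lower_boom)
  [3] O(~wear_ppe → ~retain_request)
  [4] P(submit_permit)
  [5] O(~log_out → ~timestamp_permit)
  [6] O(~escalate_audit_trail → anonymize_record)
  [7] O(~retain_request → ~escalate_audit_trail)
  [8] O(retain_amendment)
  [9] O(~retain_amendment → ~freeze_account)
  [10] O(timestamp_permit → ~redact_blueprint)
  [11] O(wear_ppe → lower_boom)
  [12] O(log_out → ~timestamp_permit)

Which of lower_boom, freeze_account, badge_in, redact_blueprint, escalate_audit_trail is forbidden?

Premises 5 and 12 are O(~log_out → ~timestamp_permit) and O(log_out → ~timestamp_permit); every ideal world satisfies ~log_out or log_out, so in either case ~timestamp_permit holds — hence O(~timestamp_permit).
Premise 1 is O(~timestamp_permit → ~anonymize_record); since O(~timestamp_permit), deontic closure gives O(~anonymize_record).
Premise 6 is O(~escalate_audit_trail → anonymize_record); contrapositively O(~anonymize_record → escalate_audit_trail). Since O(~anonymize_record) holds, K gives O(escalate_audit_trail).
Premise 7 is O(~retain_request → ~escalate_audit_trail); contrapositively O(escalate_audit_trail → retain_request). Since O(escalate_audit_trail) holds, K gives O(retain_request).
Premise 3 is O(~wear_ppe → ~retain_request); contrapositively O(retain_request → wear_ppe). Since O(retain_request) holds, K gives O(wear_ppe).
Premise 11 is O(wear_ppe → lower_boom); since O(wear_ppe), deontic closure gives O(lower_boom).
The contrapositive of premise 2 (O(badge_in → ~lower_boom)) is O(lower_boom → ~badge_in), and O(lower_boom) is already established, so O(~badge_in).
So O(~badge_in) holds, i.e. badge_in is forbidden. None of the other listed options is forbidden under the premises.

badge_in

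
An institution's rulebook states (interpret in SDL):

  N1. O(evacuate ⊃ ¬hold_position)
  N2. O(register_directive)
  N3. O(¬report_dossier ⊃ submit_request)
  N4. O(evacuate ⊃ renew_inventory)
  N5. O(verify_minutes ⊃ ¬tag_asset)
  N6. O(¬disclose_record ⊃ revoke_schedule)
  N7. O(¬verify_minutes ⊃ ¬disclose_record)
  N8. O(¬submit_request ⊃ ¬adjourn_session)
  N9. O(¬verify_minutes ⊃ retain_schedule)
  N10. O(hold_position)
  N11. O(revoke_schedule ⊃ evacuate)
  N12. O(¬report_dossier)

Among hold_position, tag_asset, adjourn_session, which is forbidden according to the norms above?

tag_asset

Premise 10 gives O(hold_position).
Premise 1, O(evacuate ⊃ ¬hold_position), contraposes to O(hold_position ⊃ ¬evacuate); with O(hold_position) we get O(¬evacuate).
Premise 11 is O(revoke_schedule ⊃ evacuate); contrapositively O(¬evacuate ⊃ ¬revoke_schedule). Since O(¬evacuate) holds, K gives O(¬revoke_schedule).
The contrapositive of premise 6 (O(¬disclose_record ⊃ revoke_schedule)) is O(¬revoke_schedule ⊃ disclose_record), and O(¬revoke_schedule) is already established, so O(disclose_record).
Premise 7, O(¬verify_minutes ⊃ ¬disclose_record), contraposes to O(disclose_record ⊃ verify_minutes); with O(disclose_record) we get O(verify_minutes).
Applying K to premise 5 (O(verify_minutes ⊃ ¬tag_asset)) and O(verify_minutes) yields O(¬tag_asset).
So O(¬tag_asset) holds, i.e. tag_asset is forbidden. None of the other listed options is forbidden under the premises.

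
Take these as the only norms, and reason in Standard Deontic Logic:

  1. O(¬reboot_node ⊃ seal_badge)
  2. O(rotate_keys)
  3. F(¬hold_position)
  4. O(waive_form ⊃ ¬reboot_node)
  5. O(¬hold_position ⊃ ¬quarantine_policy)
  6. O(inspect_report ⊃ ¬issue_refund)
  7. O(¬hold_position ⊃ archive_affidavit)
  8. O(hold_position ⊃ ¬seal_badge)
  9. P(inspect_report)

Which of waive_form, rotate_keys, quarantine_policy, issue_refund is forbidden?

F(¬hold_position) at premise 3 means O(hold_position).
With premise 8, O(hold_position ⊃ ¬seal_badge), the K-axiom yields O(¬seal_badge).
The contrapositive of premise 1 (O(¬reboot_node ⊃ seal_badge)) is O(¬seal_badge ⊃ reboot_node), and O(¬seal_badge) is already established, so O(reboot_node).
Premise 4 is O(waive_form ⊃ ¬reboot_node); contrapositively O(reboot_node ⊃ ¬waive_form). Since O(reboot_node) holds, K gives O(¬waive_form).
So O(¬waive_form) holds, i.e. waive_form is forbidden. None of the other listed options is forbidden under the premises.

waive_form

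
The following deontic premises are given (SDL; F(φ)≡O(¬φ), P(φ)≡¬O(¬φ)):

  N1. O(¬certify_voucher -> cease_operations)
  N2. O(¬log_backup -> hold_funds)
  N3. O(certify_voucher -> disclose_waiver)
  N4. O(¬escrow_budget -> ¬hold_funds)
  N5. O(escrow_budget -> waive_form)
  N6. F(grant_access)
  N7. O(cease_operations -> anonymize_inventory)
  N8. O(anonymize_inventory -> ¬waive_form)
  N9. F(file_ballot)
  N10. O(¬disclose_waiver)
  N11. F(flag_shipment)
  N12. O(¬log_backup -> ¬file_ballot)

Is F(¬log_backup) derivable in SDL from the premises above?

Premise 10 gives O(¬disclose_waiver).
The contrapositive of premise 3 (O(certify_voucher -> disclose_waiver)) is O(¬disclose_waiver -> ¬certify_voucher), and O(¬disclose_waiver) is already established, so O(¬certify_voucher).
From O(¬certify_voucher) and premise 1, O(¬certify_voucher -> cease_operations), we obtain O(cease_operations).
Applying K to premise 7 (O(cease_operations -> anonymize_inventory)) and O(cease_operations) yields O(anonymize_inventory).
With premise 8, O(anonymize_inventory -> ¬waive_form), the K-axiom yields O(¬waive_form).
Premise 5, O(escrow_budget -> waive_form), contraposes to O(¬waive_form -> ¬escrow_budget); with O(¬waive_form) we get O(¬escrow_budget).
Applying K to premise 4 (O(¬escrow_budget -> ¬hold_funds)) and O(¬escrow_budget) yields O(¬hold_funds).
Premise 2, O(¬log_backup -> hold_funds), contraposes to O(¬hold_funds -> log_backup); with O(¬hold_funds) we get O(log_backup).
Premises 6, 9, 11, 12 do not contribute to this derivation.
So O(log_backup) holds, i.e. F(¬log_backup). The claim follows.

Yes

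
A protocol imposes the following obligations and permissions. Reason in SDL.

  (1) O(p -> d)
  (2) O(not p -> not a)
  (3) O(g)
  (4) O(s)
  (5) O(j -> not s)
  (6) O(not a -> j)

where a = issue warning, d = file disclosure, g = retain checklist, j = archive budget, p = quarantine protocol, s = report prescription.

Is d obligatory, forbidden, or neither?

Premise 4 states O(s) outright.
The contrapositive of premise 5 (O(j -> not s)) is O(s -> not j), and O(s) is already established, so O(not j).
Premise 6, O(not a -> j), contraposes to O(not j -> a); with O(not j) we get O(a).
Premise 2 is O(not p -> not a); contrapositively O(a -> p). Since O(a) holds, K gives O(p).
With premise 1, O(p -> d), the K-axiom yields O(d).
Premise 3 does not contribute to this derivation.
Hence d is obligatory.

Obligatory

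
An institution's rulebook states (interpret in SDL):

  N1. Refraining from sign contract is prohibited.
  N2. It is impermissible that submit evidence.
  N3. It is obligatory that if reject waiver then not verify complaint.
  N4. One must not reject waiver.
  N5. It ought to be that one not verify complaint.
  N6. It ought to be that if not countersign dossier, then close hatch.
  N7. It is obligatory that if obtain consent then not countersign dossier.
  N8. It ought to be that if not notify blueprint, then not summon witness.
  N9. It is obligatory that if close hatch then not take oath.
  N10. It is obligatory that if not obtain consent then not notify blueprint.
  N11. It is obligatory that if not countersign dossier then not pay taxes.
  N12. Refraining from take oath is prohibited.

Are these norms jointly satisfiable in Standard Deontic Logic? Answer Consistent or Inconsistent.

Consistent

Premise 3 is O(reject_waiver → ¬verify_complaint); even if O(¬verify_complaint) held, inferring O(reject_waiver) would be affirming the consequent — invalid.
So O(reject_waiver) is not derivable, and the apparent clash with O(¬reject_waiver) does not arise.
A world satisfying every obligation exists (e.g. close_hatch=false, countersign_dossier=true, notify_blueprint=false, obtain_consent=false, pay_taxes=false, reject_waiver=false, sign_contract=true, submit_evidence=false, summon_witness=false, take_oath=true, verify_complaint=false); no atom is both obligatory and forbidden, so the set is consistent.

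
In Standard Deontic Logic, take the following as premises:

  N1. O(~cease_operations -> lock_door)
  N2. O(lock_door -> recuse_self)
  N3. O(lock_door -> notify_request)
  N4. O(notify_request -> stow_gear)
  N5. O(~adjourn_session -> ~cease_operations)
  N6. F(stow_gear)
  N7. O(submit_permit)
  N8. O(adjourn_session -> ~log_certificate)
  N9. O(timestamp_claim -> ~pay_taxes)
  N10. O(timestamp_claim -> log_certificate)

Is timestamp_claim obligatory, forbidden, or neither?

Forbidden

Premise 6, F(stow_gear), is equivalent to O(~stow_gear).
The contrapositive of premise 4 (O(notify_request -> stow_gear)) is O(~stow_gear -> ~notify_request), and O(~stow_gear) is already established, so O(~notify_request).
Premise 3 is O(lock_door -> notify_request); contrapositively O(~notify_request -> ~lock_door). Since O(~notify_request) holds, K gives O(~lock_door).
Premise 1 is O(~cease_operations -> lock_door); contrapositively O(~lock_door -> cease_operations). Since O(~lock_door) holds, K gives O(cease_operations).
Premise 5, O(~adjourn_session -> ~cease_operations), contraposes to O(cease_operations -> adjourn_session); with O(cease_operations) we get O(adjourn_session).
From O(adjourn_session) and premise 8, O(adjourn_session -> ~log_certificate), we obtain O(~log_certificate).
Premise 10 is O(timestamp_claim -> log_certificate); contrapositively O(~log_certificate -> ~timestamp_claim). Since O(~log_certificate) holds, K gives O(~timestamp_claim).
Premises 2, 7, 9 do not contribute to this derivation.
Thus O(~timestamp_claim), which is F(timestamp_claim): timestamp_claim is forbidden.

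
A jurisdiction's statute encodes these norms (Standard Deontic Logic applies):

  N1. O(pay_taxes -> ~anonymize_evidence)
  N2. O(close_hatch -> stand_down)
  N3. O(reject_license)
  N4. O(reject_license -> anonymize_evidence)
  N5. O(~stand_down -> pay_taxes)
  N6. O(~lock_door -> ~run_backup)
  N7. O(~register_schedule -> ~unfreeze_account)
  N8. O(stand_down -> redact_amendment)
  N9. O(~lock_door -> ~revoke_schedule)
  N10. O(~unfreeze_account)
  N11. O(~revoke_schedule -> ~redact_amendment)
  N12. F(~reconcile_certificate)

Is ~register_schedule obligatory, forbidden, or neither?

Neither

Premise 7 is O(~register_schedule -> ~unfreeze_account); even if O(~unfreeze_account) held, inferring O(~register_schedule) would be affirming the consequent — invalid.
No premise or chain of K-axiom applications forces O(~register_schedule), and none forces O(register_schedule). So ~register_schedule is neither obligatory nor forbidden under these norms.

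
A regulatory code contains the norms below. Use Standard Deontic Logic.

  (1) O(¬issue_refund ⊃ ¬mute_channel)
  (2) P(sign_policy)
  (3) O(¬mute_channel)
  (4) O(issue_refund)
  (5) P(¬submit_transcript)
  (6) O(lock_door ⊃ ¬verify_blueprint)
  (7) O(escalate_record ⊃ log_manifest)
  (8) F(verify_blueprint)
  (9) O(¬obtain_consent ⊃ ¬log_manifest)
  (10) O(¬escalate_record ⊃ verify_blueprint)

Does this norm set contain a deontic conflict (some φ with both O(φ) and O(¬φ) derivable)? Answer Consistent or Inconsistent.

Premise 1 is O(¬issue_refund ⊃ ¬mute_channel); even if O(¬mute_channel) held, inferring O(¬issue_refund) would be affirming the consequent — invalid.
So O(¬issue_refund) is not derivable, and the apparent clash with O(issue_refund) does not arise.
A world satisfying every obligation exists (e.g. escalate_record=true, issue_refund=true, lock_door=false, log_manifest=true, mute_channel=false, obtain_consent=true, sign_policy=false, submit_transcript=false, verify_blueprint=false); no atom is both obligatory and forbidden, so the set is consistent.

Consistent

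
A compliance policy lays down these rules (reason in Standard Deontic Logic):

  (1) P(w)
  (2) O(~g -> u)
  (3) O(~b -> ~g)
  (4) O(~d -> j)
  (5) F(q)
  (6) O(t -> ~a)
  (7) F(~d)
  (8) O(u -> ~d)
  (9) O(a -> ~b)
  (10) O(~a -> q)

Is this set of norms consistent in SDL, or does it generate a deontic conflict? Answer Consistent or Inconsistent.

Premise 7, F(~d), is equivalent to O(d).
The contrapositive of premise 8 (O(u -> ~d)) is O(d -> ~u), and O(d) is already established, so O(~u).
The contrapositive of premise 2 (O(~g -> u)) is O(~u -> g), and O(~u) is already established, so O(g).
Premise 3 is O(~b -> ~g); contrapositively O(g -> b). Since O(g) holds, K gives O(b).
The contrapositive of premise 9 (O(a -> ~b)) is O(b -> ~a), and O(b) is already established, so O(~a).
From O(~a) and premise 10, O(~a -> q), we obtain O(q).
But premise 5, F(q), means O(~q).
We now have both O(q) and O(~q) — q is simultaneously obligatory and forbidden, violating the D-axiom.

Inconsistent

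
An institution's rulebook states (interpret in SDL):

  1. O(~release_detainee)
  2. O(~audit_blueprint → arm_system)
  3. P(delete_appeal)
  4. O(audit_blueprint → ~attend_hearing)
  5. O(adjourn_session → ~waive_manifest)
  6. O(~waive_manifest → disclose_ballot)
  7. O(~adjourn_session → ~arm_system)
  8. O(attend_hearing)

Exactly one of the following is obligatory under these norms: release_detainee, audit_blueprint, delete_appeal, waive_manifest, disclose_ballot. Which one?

Premise 8 states O(attend_hearing) outright.
Premise 4 is O(audit_blueprint → ~attend_hearing); contrapositively O(attend_hearing → ~audit_blueprint). Since O(attend_hearing) holds, K gives O(~audit_blueprint).
With premise 2, O(~audit_blueprint → arm_system), the K-axiom yields O(arm_system).
Premise 7, O(~adjourn_session → ~arm_system), contraposes to O(arm_system → adjourn_session); with O(arm_system) we get O(adjourn_session).
With premise 5, O(adjourn_session → ~waive_manifest), the K-axiom yields O(~waive_manifest).
Premise 6 is O(~waive_manifest → disclose_ballot); since O(~waive_manifest), deontic closure gives O(disclose_ballot).
So O(disclose_ballot) holds — disclose_ballot is obligatory. None of the other listed options is made obligatory by any chain of premises.

disclose_ballot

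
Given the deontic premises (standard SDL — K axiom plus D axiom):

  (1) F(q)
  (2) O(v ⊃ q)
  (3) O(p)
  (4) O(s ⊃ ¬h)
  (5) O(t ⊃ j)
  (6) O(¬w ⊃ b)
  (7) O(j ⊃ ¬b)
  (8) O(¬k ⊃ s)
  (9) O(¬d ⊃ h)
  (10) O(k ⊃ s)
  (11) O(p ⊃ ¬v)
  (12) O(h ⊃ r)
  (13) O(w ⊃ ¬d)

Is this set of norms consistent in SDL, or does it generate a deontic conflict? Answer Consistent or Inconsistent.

Premise 2 is O(v ⊃ q), but O(v) is not derivable from the premises, so it does not yield O(q).
So O(q) is not derivable, and the apparent clash with O(¬q) does not arise.
A world satisfying every obligation exists (e.g. b=true, d=true, h=false, j=false, k=false, p=true, q=false, r=false, s=true, t=false, v=false, w=false); no atom is both obligatory and forbidden, so the set is consistent.

Consistent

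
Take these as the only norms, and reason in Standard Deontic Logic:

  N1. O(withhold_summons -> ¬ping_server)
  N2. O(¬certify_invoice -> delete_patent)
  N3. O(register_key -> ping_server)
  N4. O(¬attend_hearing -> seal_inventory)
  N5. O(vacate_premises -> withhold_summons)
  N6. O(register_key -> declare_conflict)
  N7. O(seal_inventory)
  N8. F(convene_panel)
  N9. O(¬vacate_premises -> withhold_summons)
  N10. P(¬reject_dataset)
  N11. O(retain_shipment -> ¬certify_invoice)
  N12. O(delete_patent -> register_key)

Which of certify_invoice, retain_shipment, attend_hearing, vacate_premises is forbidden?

retain_shipment

Premises 9 and 5 are O(¬vacate_premises -> withhold_summons) and O(vacate_premises -> withhold_summons); every ideal world satisfies ¬vacate_premises or vacate_premises, so in either case withhold_summons holds — hence O(withhold_summons).
From O(withhold_summons) and premise 1, O(withhold_summons -> ¬ping_server), we obtain O(¬ping_server).
The contrapositive of premise 3 (O(register_key -> ping_server)) is O(¬ping_server -> ¬register_key), and O(¬ping_server) is already established, so O(¬register_key).
Premise 12, O(delete_patent -> register_key), contraposes to O(¬register_key -> ¬delete_patent); with O(¬register_key) we get O(¬delete_patent).
The contrapositive of premise 2 (O(¬certify_invoice -> delete_patent)) is O(¬delete_patent -> certify_invoice), and O(¬delete_patent) is already established, so O(certify_invoice).
Premise 11, O(retain_shipment -> ¬certify_invoice), contraposes to O(certify_invoice -> ¬retain_shipment); with O(certify_invoice) we get O(¬retain_shipment).
So O(¬retain_shipment) holds, i.e. retain_shipment is forbidden. None of the other listed options is forbidden under the premises.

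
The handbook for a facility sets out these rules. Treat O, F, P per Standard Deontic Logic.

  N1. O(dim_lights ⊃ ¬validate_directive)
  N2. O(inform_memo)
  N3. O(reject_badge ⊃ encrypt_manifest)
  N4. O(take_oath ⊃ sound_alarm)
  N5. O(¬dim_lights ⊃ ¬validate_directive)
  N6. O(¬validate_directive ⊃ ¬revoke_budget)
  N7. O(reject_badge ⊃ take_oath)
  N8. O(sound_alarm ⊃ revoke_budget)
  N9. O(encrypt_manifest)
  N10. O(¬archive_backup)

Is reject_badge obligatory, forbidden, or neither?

By case analysis on ¬dim_lights: premise 5 gives O(¬dim_lights ⊃ ¬validate_directive) and premise 1 gives O(dim_lights ⊃ ¬validate_directive), so O(¬validate_directive) either way.
Premise 6 is O(¬validate_directive ⊃ ¬revoke_budget); since O(¬validate_directive), deontic closure gives O(¬revoke_budget).
The contrapositive of premise 8 (O(sound_alarm ⊃ revoke_budget)) is O(¬revoke_budget ⊃ ¬sound_alarm), and O(¬revoke_budget) is already established, so O(¬sound_alarm).
Premise 4 is O(take_oath ⊃ sound_alarm); contrapositively O(¬sound_alarm ⊃ ¬take_oath). Since O(¬sound_alarm) holds, K gives O(¬take_oath).
Premise 7, O(reject_badge ⊃ take_oath), contraposes to O(¬take_oath ⊃ ¬reject_badge); with O(¬take_oath) we get O(¬reject_badge).
Premises 2, 3, 9, 10 do not contribute to this derivation.
Thus O(¬reject_badge), which is F(reject_badge): reject_badge is forbidden.

Forbidden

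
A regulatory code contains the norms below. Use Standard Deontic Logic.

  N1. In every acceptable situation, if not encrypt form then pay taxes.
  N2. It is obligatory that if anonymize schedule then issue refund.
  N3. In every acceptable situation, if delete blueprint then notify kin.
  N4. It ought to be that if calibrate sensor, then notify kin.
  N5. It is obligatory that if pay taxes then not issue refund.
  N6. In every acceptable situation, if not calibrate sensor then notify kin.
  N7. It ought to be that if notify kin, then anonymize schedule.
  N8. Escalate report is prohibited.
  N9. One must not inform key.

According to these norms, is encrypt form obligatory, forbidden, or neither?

Obligatory

Premises 4 and 6 are O(calibrate_sensor → notify_kin) and O(¬calibrate_sensor → notify_kin); every ideal world satisfies calibrate_sensor or ¬calibrate_sensor, so in either case notify_kin holds — hence O(notify_kin).
From O(notify_kin) and premise 7, O(notify_kin → anonymize_schedule), we obtain O(anonymize_schedule).
With premise 2, O(anonymize_schedule → issue_refund), the K-axiom yields O(issue_refund).
The contrapositive of premise 5 (O(pay_taxes → ¬issue_refund)) is O(issue_refund → ¬pay_taxes), and O(issue_refund) is already established, so O(¬pay_taxes).
Premise 1 is O(¬encrypt_form → pay_taxes); contrapositively O(¬pay_taxes → encrypt_form). Since O(¬pay_taxes) holds, K gives O(encrypt_form).
Premises 3, 8, 9 do not contribute to this derivation.
Hence encrypt_form is obligatory.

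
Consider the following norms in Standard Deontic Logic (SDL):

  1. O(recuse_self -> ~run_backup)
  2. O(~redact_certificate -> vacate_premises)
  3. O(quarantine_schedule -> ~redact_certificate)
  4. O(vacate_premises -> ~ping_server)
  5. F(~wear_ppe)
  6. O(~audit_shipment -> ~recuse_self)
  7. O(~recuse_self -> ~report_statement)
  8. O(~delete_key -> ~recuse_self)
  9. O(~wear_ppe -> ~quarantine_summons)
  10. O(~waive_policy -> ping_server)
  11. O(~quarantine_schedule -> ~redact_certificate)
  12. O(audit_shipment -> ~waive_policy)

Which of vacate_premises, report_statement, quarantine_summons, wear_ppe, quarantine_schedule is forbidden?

report_statement

Premises 11 and 3 are O(~quarantine_schedule -> ~redact_certificate) and O(quarantine_schedule -> ~redact_certificate); every ideal world satisfies ~quarantine_schedule or quarantine_schedule, so in either case ~redact_certificate holds — hence O(~redact_certificate).
From O(~redact_certificate) and premise 2, O(~redact_certificate -> vacate_premises), we obtain O(vacate_premises).
From O(vacate_premises) and premise 4, O(vacate_premises -> ~ping_server), we obtain O(~ping_server).
Premise 10 is O(~waive_policy -> ping_server); contrapositively O(~ping_server -> waive_policy). Since O(~ping_server) holds, K gives O(waive_policy).
Premise 12, O(audit_shipment -> ~waive_policy), contraposes to O(waive_policy -> ~audit_shipment); with O(waive_policy) we get O(~audit_shipment).
With premise 6, O(~audit_shipment -> ~recuse_self), the K-axiom yields O(~recuse_self).
With premise 7, O(~recuse_self -> ~report_statement), the K-axiom yields O(~report_statement).
So O(~report_statement) holds, i.e. report_statement is forbidden. None of the other listed options is forbidden under the premises.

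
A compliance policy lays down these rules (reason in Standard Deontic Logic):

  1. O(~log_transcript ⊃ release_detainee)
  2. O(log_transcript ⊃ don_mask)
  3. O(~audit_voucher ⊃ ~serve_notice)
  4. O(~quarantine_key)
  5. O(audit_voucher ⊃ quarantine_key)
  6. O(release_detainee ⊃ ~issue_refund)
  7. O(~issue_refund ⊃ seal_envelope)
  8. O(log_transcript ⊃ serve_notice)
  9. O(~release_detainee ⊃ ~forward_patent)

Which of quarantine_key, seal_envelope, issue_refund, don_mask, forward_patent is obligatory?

seal_envelope

From premise 4 we have O(~quarantine_key).
The contrapositive of premise 5 (O(audit_voucher ⊃ quarantine_key)) is O(~quarantine_key ⊃ ~audit_voucher), and O(~quarantine_key) is already established, so O(~audit_voucher).
From O(~audit_voucher) and premise 3, O(~audit_voucher ⊃ ~serve_notice), we obtain O(~serve_notice).
Premise 8 is O(log_transcript ⊃ serve_notice); contrapositively O(~serve_notice ⊃ ~log_transcript). Since O(~serve_notice) holds, K gives O(~log_transcript).
Applying K to premise 1 (O(~log_transcript ⊃ release_detainee)) and O(~log_transcript) yields O(release_detainee).
Premise 6 is O(release_detainee ⊃ ~issue_refund); since O(release_detainee), deontic closure gives O(~issue_refund).
Applying K to premise 7 (O(~issue_refund ⊃ seal_envelope)) and O(~issue_refund) yields O(seal_envelope).
So O(seal_envelope) holds — seal_envelope is obligatory. None of the other listed options is made obligatory by any chain of premises.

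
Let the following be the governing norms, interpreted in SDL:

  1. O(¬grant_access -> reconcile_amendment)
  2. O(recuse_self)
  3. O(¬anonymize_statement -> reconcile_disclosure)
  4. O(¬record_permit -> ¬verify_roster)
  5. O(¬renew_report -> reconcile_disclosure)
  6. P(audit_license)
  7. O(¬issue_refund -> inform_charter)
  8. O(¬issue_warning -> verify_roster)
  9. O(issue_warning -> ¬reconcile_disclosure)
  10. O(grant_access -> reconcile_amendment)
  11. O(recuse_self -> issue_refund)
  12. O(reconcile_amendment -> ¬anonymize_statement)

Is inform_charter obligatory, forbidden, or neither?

Premise 7 is O(¬issue_refund -> inform_charter), but O(¬issue_refund) is not derivable from the premises, so it does not yield O(inform_charter).
No premise or chain of K-axiom applications forces O(inform_charter), and none forces O(¬inform_charter). So inform_charter is neither obligatory nor forbidden under these norms.

Neither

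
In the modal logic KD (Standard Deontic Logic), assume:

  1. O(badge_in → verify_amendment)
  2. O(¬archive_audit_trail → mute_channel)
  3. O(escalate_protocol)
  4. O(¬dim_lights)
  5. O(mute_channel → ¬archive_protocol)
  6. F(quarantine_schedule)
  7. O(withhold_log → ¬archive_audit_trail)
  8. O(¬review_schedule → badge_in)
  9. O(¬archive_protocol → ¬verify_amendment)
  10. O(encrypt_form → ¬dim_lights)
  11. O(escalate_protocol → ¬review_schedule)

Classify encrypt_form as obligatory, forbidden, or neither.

Neither

Premise 10 is O(encrypt_form → ¬dim_lights); even if O(¬dim_lights) held, inferring O(encrypt_form) would be affirming the consequent — invalid.
No premise or chain of K-axiom applications forces O(encrypt_form), and none forces O(¬encrypt_form). So encrypt_form is neither obligatory nor forbidden under these norms.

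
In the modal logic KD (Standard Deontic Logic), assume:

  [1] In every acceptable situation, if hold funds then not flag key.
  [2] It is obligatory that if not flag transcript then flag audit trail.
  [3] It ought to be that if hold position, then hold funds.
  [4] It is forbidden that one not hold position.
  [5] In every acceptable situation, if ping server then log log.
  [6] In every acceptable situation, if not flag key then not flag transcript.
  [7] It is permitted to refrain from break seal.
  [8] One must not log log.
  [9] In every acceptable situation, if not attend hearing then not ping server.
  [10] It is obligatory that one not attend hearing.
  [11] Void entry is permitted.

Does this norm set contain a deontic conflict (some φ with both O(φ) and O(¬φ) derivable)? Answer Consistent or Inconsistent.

Consistent

Premise 5 is O(ping_server → log_log), but O(ping_server) is not derivable from the premises, so it does not yield O(log_log).
So O(log_log) is not derivable, and the apparent clash with O(¬log_log) does not arise.
A world satisfying every obligation exists (e.g. attend_hearing=false, break_seal=false, flag_audit_trail=true, flag_key=false, flag_transcript=false, hold_funds=true, hold_position=true, log_log=false, ping_server=false, void_entry=false); no atom is both obligatory and forbidden, so the set is consistent.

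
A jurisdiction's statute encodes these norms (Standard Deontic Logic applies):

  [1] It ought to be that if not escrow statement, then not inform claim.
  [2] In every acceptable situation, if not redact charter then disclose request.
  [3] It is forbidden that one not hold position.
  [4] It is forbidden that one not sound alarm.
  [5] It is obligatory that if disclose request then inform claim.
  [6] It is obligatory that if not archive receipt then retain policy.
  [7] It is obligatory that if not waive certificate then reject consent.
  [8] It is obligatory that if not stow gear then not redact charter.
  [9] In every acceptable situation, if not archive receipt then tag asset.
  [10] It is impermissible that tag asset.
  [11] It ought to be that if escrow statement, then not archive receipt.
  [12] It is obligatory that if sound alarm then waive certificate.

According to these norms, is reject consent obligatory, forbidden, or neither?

Neither

Premise 7 is O(¬waive_certificate → reject_consent), but O(¬waive_certificate) is not derivable from the premises, so it does not yield O(reject_consent).
No premise or chain of K-axiom applications forces O(reject_consent), and none forces O(¬reject_consent). So reject_consent is neither obligatory nor forbidden under these norms.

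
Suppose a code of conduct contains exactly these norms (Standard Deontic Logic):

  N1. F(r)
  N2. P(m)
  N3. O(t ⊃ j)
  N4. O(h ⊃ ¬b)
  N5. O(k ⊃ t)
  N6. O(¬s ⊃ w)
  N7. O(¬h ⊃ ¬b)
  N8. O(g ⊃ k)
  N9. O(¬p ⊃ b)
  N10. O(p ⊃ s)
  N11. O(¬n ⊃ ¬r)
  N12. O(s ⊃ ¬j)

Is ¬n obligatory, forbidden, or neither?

Premise 11 is O(¬n ⊃ ¬r); even if O(¬r) held, inferring O(¬n) would be affirming the consequent — invalid.
No premise or chain of K-axiom applications forces O(¬n), and none forces O(n). So ¬n is neither obligatory nor forbidden under these norms.

Neither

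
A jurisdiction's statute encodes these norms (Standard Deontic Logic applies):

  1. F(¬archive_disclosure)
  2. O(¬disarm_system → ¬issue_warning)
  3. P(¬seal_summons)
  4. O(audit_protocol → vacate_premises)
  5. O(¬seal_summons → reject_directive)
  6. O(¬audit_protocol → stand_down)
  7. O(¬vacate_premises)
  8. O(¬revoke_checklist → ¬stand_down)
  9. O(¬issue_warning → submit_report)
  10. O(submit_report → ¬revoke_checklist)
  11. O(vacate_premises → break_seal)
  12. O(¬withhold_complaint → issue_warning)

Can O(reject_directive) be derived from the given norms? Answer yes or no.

Premise 5 is O(¬seal_summons → reject_directive), but O(¬seal_summons) is not derivable from the premises (the permission P(¬seal_summons) asserts only ¬O(seal_summons), not O(¬seal_summons)), so it does not yield O(reject_directive).
No other premise forces O(reject_directive). An ideal world satisfying every premise can still have reject_directive false, so O(reject_directive) is not derivable.

No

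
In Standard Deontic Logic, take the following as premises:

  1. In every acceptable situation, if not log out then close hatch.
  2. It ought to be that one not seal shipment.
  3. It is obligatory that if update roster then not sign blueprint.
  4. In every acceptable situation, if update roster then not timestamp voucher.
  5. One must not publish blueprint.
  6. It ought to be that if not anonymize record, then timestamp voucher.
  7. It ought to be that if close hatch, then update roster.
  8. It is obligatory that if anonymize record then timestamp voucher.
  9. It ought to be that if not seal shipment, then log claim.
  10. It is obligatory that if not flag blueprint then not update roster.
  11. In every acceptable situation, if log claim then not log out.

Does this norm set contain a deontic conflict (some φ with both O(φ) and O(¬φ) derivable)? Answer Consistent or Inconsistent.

By case analysis on ¬anonymize_record: premise 6 gives O(¬anonymize_record → timestamp_voucher) and premise 8 gives O(anonymize_record → timestamp_voucher), so O(timestamp_voucher) either way.
Premise 4 is O(update_roster → ¬timestamp_voucher); contrapositively O(timestamp_voucher → ¬update_roster). Since O(timestamp_voucher) holds, K gives O(¬update_roster).
The contrapositive of premise 7 (O(close_hatch → update_roster)) is O(¬update_roster → ¬close_hatch), and O(¬update_roster) is already established, so O(¬close_hatch).
The contrapositive of premise 1 (O(¬log_out → close_hatch)) is O(¬close_hatch → log_out), and O(¬close_hatch) is already established, so O(log_out).
The contrapositive of premise 11 (O(log_claim → ¬log_out)) is O(log_out → ¬log_claim), and O(log_out) is already established, so O(¬log_claim).
Premise 9 is O(¬seal_shipment → log_claim); contrapositively O(¬log_claim → seal_shipment). Since O(¬log_claim) holds, K gives O(seal_shipment).
However, premise 2 gives O(¬seal_shipment).
We now have both O(seal_shipment) and O(¬seal_shipment) — seal_shipment is simultaneously obligatory and forbidden, violating the D-axiom.

Inconsistent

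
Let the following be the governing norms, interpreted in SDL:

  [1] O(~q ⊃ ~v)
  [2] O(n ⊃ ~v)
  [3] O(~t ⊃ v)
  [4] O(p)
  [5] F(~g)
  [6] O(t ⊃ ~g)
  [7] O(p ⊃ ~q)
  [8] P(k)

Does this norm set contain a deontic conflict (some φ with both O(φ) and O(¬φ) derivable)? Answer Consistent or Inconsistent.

Inconsistent

Premise 4 gives O(p).
Premise 7 is O(p ⊃ ~q); since O(p), deontic closure gives O(~q).
Applying K to premise 1 (O(~q ⊃ ~v)) and O(~q) yields O(~v).
Premise 3, O(~t ⊃ v), contraposes to O(~v ⊃ t); with O(~v) we get O(t).
Applying K to premise 6 (O(t ⊃ ~g)) and O(t) yields O(~g).
Yet premise 5 is F(~g), i.e. O(g).
We now have both O(~g) and O(g) — g is simultaneously obligatory and forbidden, violating the D-axiom.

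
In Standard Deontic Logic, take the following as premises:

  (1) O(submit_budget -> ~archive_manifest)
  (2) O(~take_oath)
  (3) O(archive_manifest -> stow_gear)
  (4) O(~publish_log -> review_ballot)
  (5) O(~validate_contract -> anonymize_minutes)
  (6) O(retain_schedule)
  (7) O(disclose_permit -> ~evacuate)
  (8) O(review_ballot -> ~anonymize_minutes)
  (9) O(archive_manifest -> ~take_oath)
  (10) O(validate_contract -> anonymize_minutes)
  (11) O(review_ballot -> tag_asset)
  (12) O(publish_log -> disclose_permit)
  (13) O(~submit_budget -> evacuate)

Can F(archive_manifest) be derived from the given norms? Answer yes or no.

By case analysis on validate_contract: premise 10 gives O(validate_contract -> anonymize_minutes) and premise 5 gives O(~validate_contract -> anonymize_minutes), so O(anonymize_minutes) either way.
Premise 8, O(review_ballot -> ~anonymize_minutes), contraposes to O(anonymize_minutes -> ~review_ballot); with O(anonymize_minutes) we get O(~review_ballot).
The contrapositive of premise 4 (O(~publish_log -> review_ballot)) is O(~review_ballot -> publish_log), and O(~review_ballot) is already established, so O(publish_log).
Premise 12 is O(publish_log -> disclose_permit); since O(publish_log), deontic closure gives O(disclose_permit).
From O(disclose_permit) and premise 7, O(disclose_permit -> ~evacuate), we obtain O(~evacuate).
The contrapositive of premise 13 (O(~submit_budget -> evacuate)) is O(~evacuate -> submit_budget), and O(~evacuate) is already established, so O(submit_budget).
With premise 1, O(submit_budget -> ~archive_manifest), the K-axiom yields O(~archive_manifest).
Premises 2, 3, 6, 9, 11 do not contribute to this derivation.
So O(~archive_manifest) holds, i.e. F(archive_manifest). The claim follows.

Yes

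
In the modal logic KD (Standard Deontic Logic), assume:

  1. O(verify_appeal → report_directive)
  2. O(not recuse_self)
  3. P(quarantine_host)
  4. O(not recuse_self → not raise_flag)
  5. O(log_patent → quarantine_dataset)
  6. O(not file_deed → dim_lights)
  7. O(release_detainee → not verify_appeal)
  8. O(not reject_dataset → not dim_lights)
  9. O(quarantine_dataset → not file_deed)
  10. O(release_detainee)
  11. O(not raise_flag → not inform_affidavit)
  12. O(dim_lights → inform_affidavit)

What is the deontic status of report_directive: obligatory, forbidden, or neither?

Premise 1 is O(verify_appeal → report_directive), but O(verify_appeal) is not derivable from the premises, so it does not yield O(report_directive).
No premise or chain of K-axiom applications forces O(report_directive), and none forces O(not report_directive). So report_directive is neither obligatory nor forbidden under these norms.

Neither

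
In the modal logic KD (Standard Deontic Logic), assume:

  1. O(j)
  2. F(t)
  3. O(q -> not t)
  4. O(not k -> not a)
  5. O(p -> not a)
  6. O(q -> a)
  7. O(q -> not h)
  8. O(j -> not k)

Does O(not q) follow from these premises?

Yes

Premise 1 states O(j) outright.
With premise 8, O(j -> not k), the K-axiom yields O(not k).
Premise 4 is O(not k -> not a); since O(not k), deontic closure gives O(not a).
The contrapositive of premise 6 (O(q -> a)) is O(not a -> not q), and O(not a) is already established, so O(not q).
Premises 2, 3, 5, 7 do not contribute to this derivation.
So O(not q) follows.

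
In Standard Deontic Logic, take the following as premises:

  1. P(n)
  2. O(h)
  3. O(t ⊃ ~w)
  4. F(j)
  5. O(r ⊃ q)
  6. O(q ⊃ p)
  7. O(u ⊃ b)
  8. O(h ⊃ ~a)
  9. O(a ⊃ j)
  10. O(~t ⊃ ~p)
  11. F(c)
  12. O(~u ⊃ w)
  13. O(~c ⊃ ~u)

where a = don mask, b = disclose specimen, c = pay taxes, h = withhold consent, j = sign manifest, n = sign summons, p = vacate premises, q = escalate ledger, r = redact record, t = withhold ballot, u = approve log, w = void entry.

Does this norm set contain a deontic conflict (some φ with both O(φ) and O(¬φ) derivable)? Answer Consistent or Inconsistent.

Consistent

Premise 9 is O(a ⊃ j), but O(a) is not derivable from the premises, so it does not yield O(j).
So O(j) is not derivable, and the apparent clash with O(~j) does not arise.
A world satisfying every obligation exists (e.g. a=false, b=false, c=false, h=true, j=false, n=false, p=false, q=false, r=false, t=false, u=false, w=true); no atom is both obligatory and forbidden, so the set is consistent.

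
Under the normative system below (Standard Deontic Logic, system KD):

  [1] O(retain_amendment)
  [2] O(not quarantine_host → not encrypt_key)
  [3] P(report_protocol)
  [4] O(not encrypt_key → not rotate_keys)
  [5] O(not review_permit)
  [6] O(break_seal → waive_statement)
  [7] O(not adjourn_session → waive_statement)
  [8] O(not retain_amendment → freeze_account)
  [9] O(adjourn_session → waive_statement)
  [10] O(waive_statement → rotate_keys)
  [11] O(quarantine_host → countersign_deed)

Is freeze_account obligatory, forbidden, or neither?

Neither

Premise 8 is O(not retain_amendment → freeze_account), but O(not retain_amendment) is not derivable from the premises, so it does not yield O(freeze_account).
No premise or chain of K-axiom applications forces O(freeze_account), and none forces O(not freeze_account). So freeze_account is neither obligatory nor forbidden under these norms.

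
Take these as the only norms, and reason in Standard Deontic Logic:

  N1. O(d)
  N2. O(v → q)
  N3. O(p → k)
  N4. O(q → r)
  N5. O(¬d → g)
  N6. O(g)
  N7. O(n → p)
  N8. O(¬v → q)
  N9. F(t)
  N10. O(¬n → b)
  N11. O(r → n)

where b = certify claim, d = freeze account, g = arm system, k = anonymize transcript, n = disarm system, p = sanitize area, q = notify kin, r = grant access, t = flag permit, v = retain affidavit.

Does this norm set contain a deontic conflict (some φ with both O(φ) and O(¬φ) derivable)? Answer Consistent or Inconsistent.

Consistent

Premise 5 is O(¬d → g); even if O(g) held, inferring O(¬d) would be affirming the consequent — invalid.
So O(¬d) is not derivable, and the apparent clash with O(d) does not arise.
A world satisfying every obligation exists (e.g. b=false, d=true, g=true, k=true, n=true, p=true, q=true, r=true, t=false, v=false); no atom is both obligatory and forbidden, so the set is consistent.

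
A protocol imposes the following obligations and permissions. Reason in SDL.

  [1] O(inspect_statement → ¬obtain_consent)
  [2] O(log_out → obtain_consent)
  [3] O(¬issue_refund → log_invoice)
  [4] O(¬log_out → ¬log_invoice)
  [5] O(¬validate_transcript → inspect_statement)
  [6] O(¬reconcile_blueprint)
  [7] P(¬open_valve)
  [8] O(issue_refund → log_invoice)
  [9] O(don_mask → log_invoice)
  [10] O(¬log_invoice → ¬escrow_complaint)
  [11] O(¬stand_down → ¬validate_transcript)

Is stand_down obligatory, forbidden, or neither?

Obligatory

Premises 8 and 3 are O(issue_refund → log_invoice) and O(¬issue_refund → log_invoice); every ideal world satisfies issue_refund or ¬issue_refund, so in either case log_invoice holds — hence O(log_invoice).
Premise 4 is O(¬log_out → ¬log_invoice); contrapositively O(log_invoice → log_out). Since O(log_invoice) holds, K gives O(log_out).
With premise 2, O(log_out → obtain_consent), the K-axiom yields O(obtain_consent).
Premise 1 is O(inspect_statement → ¬obtain_consent); contrapositively O(obtain_consent → ¬inspect_statement). Since O(obtain_consent) holds, K gives O(¬inspect_statement).
Premise 5 is O(¬validate_transcript → inspect_statement); contrapositively O(¬inspect_statement → validate_transcript). Since O(¬inspect_statement) holds, K gives O(validate_transcript).
Premise 11 is O(¬stand_down → ¬validate_transcript); contrapositively O(validate_transcript → stand_down). Since O(validate_transcript) holds, K gives O(stand_down).
Premises 6, 7, 9, 10 do not contribute to this derivation.
Hence stand_down is obligatory.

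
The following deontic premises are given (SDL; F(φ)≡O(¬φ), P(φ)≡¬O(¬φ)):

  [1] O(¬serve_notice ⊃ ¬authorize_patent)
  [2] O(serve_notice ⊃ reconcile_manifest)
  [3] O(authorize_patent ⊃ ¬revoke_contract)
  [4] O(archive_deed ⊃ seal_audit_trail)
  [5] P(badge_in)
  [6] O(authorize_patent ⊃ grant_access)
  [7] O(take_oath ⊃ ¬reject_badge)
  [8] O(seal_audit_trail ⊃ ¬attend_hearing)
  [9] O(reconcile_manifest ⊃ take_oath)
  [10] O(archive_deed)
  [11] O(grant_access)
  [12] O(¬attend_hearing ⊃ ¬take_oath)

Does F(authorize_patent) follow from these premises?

Yes

Premise 10 states O(archive_deed) outright.
From O(archive_deed) and premise 4, O(archive_deed ⊃ seal_audit_trail), we obtain O(seal_audit_trail).
With premise 8, O(seal_audit_trail ⊃ ¬attend_hearing), the K-axiom yields O(¬attend_hearing).
Applying K to premise 12 (O(¬attend_hearing ⊃ ¬take_oath)) and O(¬attend_hearing) yields O(¬take_oath).
Premise 9 is O(reconcile_manifest ⊃ take_oath); contrapositively O(¬take_oath ⊃ ¬reconcile_manifest). Since O(¬take_oath) holds, K gives O(¬reconcile_manifest).
Premise 2 is O(serve_notice ⊃ reconcile_manifest); contrapositively O(¬reconcile_manifest ⊃ ¬serve_notice). Since O(¬reconcile_manifest) holds, K gives O(¬serve_notice).
Applying K to premise 1 (O(¬serve_notice ⊃ ¬authorize_patent)) and O(¬serve_notice) yields O(¬authorize_patent).
Premises 3, 5, 6, 7, 11 do not contribute to this derivation.
So O(¬authorize_patent) holds, i.e. F(authorize_patent). The claim follows.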